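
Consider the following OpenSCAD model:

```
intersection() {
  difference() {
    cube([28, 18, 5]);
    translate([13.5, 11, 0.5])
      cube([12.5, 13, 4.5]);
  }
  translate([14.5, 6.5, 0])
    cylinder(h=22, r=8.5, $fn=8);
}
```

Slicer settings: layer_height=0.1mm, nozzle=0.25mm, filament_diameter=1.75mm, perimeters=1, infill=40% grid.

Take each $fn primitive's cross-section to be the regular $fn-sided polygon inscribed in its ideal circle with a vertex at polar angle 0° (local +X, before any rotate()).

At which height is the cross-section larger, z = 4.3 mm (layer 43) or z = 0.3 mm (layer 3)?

layer 3 (z = 0.3 mm)

Layer 43 (z = 4.3): the 28×18 cube contributes its full rectangle (area 504.00 mm²); the cube at (13.5, 11) is present — its section is the full 12.5×13 rectangle (area 162.50 mm²); Taking the first minus the rest: starting from the 28×18 cube (504.00 mm²), the 12.5×13 cube at (13.5, 11) partially overlaps it — only the 87.50 mm² overlap (of its 162.50 mm²) is removed, clipping the outline — area = 416.50 mm²; the r=8.5 cylinder at (14.5, 6.5) gives a regular 8-gon of circumradius 8.5 (constant along its height) (area = (8/2)·8.500²·sin(360°/8) = 204.35 mm²); Taking the intersection: the r=8.5 cylinder at (14.5, 6.5) partially overlaps that combined region; clipping to the common part keeps 173.87 mm² — area = 173.87 mm². So its area = 173.87 mm². Layer 3 (z = 0.3): the cube is present — its section is the full 28×18 rectangle (area 504.00 mm²); the cube at (13.5, 11) is not intersected at this z (z outside [0.5, 5]); Subtracting the remaining from the first: none of the subtracted shapes is present at this height, so the 28×18 cube is unchanged — area = 504.00 mm²; the cylinder at (14.5, 6.5): section is a regular 8-gon, circumradius r=8.5 (area = (8/2)·8.500²·sin(360°/8) = 204.35 mm²); After intersecting: the r=8.5 cylinder at (14.5, 6.5) partially overlaps that combined region; clipping to the common part keeps 194.70 mm² — area = 194.70 mm². So its area = 194.70 mm². Layer 3 is larger (194.70 vs 173.87 mm²).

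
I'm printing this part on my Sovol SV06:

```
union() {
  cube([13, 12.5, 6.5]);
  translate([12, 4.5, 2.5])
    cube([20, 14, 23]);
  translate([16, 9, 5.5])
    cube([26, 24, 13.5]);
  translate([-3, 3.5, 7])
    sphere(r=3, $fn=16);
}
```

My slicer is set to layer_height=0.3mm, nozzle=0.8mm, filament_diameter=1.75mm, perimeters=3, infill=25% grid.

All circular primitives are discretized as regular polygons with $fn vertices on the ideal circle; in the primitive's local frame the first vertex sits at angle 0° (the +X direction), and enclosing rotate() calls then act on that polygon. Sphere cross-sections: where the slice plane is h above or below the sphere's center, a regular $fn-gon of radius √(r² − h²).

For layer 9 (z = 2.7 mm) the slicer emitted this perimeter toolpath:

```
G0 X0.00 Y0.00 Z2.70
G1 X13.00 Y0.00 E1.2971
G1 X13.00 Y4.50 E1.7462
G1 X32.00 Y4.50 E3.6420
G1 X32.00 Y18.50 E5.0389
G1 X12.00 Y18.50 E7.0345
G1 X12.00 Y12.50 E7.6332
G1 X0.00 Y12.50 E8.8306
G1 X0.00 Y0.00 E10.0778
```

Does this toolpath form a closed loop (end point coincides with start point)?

Start point (G0): (0.00, 0.00). End point (last G1): the path returns to the start — closed.

yes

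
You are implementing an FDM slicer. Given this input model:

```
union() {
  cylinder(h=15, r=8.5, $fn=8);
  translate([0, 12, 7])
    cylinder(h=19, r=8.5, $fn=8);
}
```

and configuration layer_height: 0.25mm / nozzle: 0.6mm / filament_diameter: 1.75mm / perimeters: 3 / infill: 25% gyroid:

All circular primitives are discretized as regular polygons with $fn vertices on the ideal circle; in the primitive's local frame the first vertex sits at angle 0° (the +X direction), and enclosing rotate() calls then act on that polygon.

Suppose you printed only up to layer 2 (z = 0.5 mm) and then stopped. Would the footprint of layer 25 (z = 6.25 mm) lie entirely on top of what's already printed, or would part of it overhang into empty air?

Compare the two slices. At z = 0.5: the r=8.5 cylinder contributes a regular 8-gon of circumradius 8.5 (area = (8/2)·8.500²·sin(360°/8) = 204.35 mm²); the cylinder at (0, 12) does not reach this height (z outside [7, 26]); Merging all regions: only the r=8.5 cylinder is present, so the union is just that shape — area = 204.35 mm². At z = 6.25: the r=8.5 cylinder gives a regular 8-gon of circumradius 8.5 (constant along its height) (area = (8/2)·8.500²·sin(360°/8) = 204.35 mm²); the cylinder at (0, 12) is absent (z outside [7, 26]); Taking the union: only the r=8.5 cylinder is present, so the union is just that shape — area = 204.35 mm². Checking containment: the cross-section at z = 6.25 is a subset of the cross-section at z = 0.5.

entirely on top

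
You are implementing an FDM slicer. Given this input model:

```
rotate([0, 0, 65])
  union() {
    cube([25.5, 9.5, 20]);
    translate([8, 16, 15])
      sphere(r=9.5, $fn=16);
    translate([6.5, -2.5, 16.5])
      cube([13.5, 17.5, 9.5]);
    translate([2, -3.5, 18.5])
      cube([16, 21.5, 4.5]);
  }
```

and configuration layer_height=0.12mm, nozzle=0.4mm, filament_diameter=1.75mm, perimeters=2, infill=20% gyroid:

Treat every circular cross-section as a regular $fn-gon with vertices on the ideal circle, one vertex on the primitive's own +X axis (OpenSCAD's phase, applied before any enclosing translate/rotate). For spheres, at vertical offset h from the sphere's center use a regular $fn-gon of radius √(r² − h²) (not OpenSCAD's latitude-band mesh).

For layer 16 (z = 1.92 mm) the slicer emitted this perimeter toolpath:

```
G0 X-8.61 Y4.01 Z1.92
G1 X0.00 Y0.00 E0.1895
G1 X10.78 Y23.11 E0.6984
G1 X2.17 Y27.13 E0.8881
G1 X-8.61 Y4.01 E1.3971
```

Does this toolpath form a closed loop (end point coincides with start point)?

yes

Start point (G0): (-8.61, 4.01). End point (last G1): the path returns to the start — closed.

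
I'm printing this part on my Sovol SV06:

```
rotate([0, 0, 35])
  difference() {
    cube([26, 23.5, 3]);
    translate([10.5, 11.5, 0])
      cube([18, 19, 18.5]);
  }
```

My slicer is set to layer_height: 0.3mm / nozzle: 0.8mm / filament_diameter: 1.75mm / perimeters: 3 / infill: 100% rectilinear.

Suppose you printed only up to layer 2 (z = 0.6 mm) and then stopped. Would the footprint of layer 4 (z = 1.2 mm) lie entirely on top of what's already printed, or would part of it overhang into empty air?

Compare the two slices. At z = 0.6: the 26×23.5 cube contributes its full rectangle (area 611.00 mm²); the cube at (10.5, 11.5) is present — its section is the full 18×19 rectangle (area 342.00 mm²); After the difference (first − rest): starting from the 26×23.5 cube (611.00 mm²), the 18×19 cube at (10.5, 11.5) partially overlaps it — only the 186.00 mm² overlap (of its 342.00 mm²) is removed, clipping the outline — area = 425.00 mm²; (rotated 35° about Z; rotation is an isometry so areas/perimeters/island counts are preserved). At z = 1.2: the 26×23.5 cube contributes its full rectangle (area 611.00 mm²); the cube at (10.5, 11.5) (footprint 18×19) is included at this height (area 342.00 mm²); After the difference (first − rest): starting from the 26×23.5 cube (611.00 mm²), the 18×19 cube at (10.5, 11.5) partially overlaps it — only the 186.00 mm² overlap (of its 342.00 mm²) is removed, clipping the outline — area = 425.00 mm²; (whole slice rotated 35° about Z — lengths, areas and connectivity unchanged). Checking containment: the cross-section at z = 1.2 is a subset of the cross-section at z = 0.6.

entirely on top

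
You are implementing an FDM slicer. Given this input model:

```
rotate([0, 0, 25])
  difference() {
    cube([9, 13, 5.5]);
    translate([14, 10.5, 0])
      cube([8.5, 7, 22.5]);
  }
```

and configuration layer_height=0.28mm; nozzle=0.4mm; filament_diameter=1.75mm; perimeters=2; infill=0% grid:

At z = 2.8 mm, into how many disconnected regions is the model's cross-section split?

1

At z = 2.8 mm: the cube is present — its section is the full 9×13 rectangle; the 8.5×7 cube at (14, 10.5) contributes its full rectangle; After the difference (first − rest): starting from the 9×13 cube, the 8.5×7 cube at (14, 10.5) misses the remaining region (no effect) — 1 connected region; (rotated 25° about Z; rotation is an isometry so areas/perimeters/island counts are preserved). The result has 1 disconnected region.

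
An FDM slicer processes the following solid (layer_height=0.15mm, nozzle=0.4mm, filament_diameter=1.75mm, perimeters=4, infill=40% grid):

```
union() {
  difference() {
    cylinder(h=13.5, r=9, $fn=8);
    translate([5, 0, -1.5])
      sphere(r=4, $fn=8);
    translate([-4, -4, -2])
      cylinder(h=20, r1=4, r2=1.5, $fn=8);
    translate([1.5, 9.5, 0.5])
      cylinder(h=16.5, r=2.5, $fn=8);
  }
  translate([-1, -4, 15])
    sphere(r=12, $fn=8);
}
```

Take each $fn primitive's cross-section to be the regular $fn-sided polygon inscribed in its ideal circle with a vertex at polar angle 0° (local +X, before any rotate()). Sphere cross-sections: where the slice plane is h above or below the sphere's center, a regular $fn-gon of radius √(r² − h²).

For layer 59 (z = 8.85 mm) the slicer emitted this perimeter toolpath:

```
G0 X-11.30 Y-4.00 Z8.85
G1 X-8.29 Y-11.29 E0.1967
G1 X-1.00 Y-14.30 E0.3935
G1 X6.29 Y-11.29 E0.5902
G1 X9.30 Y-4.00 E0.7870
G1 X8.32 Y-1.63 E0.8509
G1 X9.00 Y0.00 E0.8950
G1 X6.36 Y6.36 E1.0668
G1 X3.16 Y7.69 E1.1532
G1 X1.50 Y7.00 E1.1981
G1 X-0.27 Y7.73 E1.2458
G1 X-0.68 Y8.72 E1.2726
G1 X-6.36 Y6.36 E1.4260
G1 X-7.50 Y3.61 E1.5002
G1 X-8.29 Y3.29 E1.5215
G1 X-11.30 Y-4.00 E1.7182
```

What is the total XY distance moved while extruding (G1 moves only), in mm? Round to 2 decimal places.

Sum the Euclidean lengths of each G1 segment: total = 68.88 mm.

68.88 mm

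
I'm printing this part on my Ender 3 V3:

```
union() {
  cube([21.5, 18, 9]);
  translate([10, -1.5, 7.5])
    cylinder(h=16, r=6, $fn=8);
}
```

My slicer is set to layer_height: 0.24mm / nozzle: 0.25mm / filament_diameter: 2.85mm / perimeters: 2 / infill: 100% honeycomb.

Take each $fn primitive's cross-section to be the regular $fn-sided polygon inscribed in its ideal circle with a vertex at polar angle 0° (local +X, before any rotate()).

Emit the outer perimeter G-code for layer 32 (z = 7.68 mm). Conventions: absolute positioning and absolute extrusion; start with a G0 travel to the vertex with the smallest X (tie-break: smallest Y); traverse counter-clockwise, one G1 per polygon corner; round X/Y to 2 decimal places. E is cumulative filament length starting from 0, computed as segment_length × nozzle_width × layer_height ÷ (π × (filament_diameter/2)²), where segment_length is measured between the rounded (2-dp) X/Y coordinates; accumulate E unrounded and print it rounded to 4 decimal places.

At z = 7.68 mm: the cube is present — its section is the full 21.5×18 rectangle; the r=6 cylinder at (10, -1.5) contributes a regular 8-gon of circumradius 6; Combining (union): the regions partially overlap (shared area 33.84 mm²), so overlapping operands fuse into one piece — 1 connected region. The outline is a single polygon with 11 vertices. Extrusion per mm of travel: 0.25 × 0.24 / (π × 1.425²) = 0.009405. Accumulating E over each segment gives final E = 0.8451.

G0 X0.00 Y0.00 Z7.68
G1 X4.62 Y0.00 E0.0435
G1 X4.00 Y-1.50 E0.0587
G1 X5.76 Y-5.74 E0.1019
G1 X10.00 Y-7.50 E0.1451
G1 X14.24 Y-5.74 E0.1883
G1 X16.00 Y-1.50 E0.2314
G1 X15.38 Y0.00 E0.2467
G1 X21.50 Y0.00 E0.3043
G1 X21.50 Y18.00 E0.4735
G1 X0.00 Y18.00 E0.6758
G1 X0.00 Y0.00 E0.8451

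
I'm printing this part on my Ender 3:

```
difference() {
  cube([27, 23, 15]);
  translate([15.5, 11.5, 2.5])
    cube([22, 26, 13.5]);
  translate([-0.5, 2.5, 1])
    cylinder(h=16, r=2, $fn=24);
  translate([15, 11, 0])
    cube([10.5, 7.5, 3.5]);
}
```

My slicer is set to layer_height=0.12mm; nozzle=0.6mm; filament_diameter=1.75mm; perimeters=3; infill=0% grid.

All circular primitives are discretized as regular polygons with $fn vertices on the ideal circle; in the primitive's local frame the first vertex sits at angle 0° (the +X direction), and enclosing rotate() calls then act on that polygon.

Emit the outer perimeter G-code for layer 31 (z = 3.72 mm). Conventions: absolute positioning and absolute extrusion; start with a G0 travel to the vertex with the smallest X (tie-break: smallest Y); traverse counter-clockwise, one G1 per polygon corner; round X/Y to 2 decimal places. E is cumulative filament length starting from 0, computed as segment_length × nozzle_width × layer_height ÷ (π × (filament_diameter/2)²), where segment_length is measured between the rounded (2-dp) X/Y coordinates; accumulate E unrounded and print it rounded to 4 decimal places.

At z = 3.72 mm: the cube (footprint 27×23) is included at this height; the cube at (15.5, 11.5) (footprint 22×26) is included at this height; the r=2 cylinder at (-0.5, 2.5) contributes a regular 24-gon of circumradius 2; the cube at (15, 11) is not intersected at this z (z outside [0, 3.5]); Taking the first minus the rest: starting from the 27×23 cube, the 22×26 cube at (15.5, 11.5) partially overlaps it — only the 132.25 mm² overlap (of its 572.00 mm²) is removed, clipping the outline; the r=2 cylinder at (-0.5, 2.5) partially overlaps it — only the 4.24 mm² overlap (of its 12.42 mm²) is removed, clipping the outline — 1 connected region. The outline is a single polygon with 19 vertices. Extrusion per mm of travel: 0.6 × 0.12 / (π × 0.875²) = 0.029934. Accumulating E over each segment gives final E = 3.0350.

G0 X0.00 Y0.00 Z3.72
G1 X27.00 Y0.00 E0.8082
G1 X27.00 Y11.50 E1.1525
G1 X15.50 Y11.50 E1.4967
G1 X15.50 Y23.00 E1.8409
G1 X0.00 Y23.00 E2.3049
G1 X0.00 Y4.43 E2.8608
G1 X0.02 Y4.43 E2.8614
G1 X0.50 Y4.23 E2.8770
G1 X0.91 Y3.91 E2.8925
G1 X1.23 Y3.50 E2.9081
G1 X1.43 Y3.02 E2.9237
G1 X1.50 Y2.50 E2.9394
G1 X1.43 Y1.98 E2.9551
G1 X1.23 Y1.50 E2.9706
G1 X0.91 Y1.09 E2.9862
G1 X0.50 Y0.77 E3.0018
G1 X0.02 Y0.57 E3.0174
G1 X0.00 Y0.57 E3.0180
G1 X0.00 Y0.00 E3.0350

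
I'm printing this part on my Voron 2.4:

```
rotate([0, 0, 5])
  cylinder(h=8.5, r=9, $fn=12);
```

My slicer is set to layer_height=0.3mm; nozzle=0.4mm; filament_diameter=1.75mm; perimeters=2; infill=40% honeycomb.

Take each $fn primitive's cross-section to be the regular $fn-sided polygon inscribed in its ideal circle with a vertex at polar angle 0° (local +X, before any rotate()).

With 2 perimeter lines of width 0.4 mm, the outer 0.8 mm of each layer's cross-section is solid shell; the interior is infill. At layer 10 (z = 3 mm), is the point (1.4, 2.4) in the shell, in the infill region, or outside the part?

At z = 3 mm: the r=9 cylinder contributes a regular 12-gon of circumradius 9; (whole slice rotated 5° about Z — lengths, areas and connectivity unchanged). Overall, the cross-section is a single solid region. Undo the 5° rotation: the query point maps to (1.604, 2.269) in the un-rotated model frame. The nearest boundary edge runs (7.79, 4.50)→(4.50, 7.79); distance from the point to it = 5.95 mm. The point is inside the cross-section and 5.95 mm from the nearest boundary — more than the 0.8 mm shell width (2 × 0.4), so it's in the infill interior.

infill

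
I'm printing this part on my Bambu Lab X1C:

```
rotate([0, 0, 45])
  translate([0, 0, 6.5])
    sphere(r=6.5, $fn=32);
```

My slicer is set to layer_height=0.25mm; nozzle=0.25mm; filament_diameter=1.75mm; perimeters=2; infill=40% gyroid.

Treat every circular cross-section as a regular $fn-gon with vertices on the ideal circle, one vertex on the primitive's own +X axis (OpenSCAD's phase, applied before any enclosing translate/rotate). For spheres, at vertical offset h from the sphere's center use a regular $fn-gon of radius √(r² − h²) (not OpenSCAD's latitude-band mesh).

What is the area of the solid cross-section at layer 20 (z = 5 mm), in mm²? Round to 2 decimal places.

124.86 mm²

At z = 5 mm: the r=6.5 sphere slices to a regular 32-gon of circumradius 6.325 (√(r²−h²) with h=1.5 from center) (area = (32/2)·6.325²·sin(360°/32) = 124.86 mm²); (whole slice rotated 45° about Z — lengths, areas and connectivity unchanged). Overall, the cross-section is a single solid region. Net area = 124.86 mm².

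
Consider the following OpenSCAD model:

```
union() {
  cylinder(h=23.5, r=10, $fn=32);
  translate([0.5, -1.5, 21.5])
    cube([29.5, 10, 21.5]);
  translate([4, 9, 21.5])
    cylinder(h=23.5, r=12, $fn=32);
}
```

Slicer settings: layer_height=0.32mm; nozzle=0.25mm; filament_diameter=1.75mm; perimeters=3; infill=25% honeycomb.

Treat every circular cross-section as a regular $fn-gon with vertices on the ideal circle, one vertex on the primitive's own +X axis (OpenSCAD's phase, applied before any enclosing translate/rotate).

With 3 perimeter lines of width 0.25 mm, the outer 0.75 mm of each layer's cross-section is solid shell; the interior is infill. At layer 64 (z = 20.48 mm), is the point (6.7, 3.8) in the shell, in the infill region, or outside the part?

At z = 20.48 mm: the r=10 cylinder contributes a regular 32-gon of circumradius 10; the cube at (0.5, -1.5) does not reach this height (z outside [21.5, 43]); the cylinder at (4, 9) does not reach this height (z outside [21.5, 45]); Merging all regions: only the r=10 cylinder is present, so the union is just that shape — 1 connected region. Overall, the cross-section is a single solid region. The nearest boundary edge runs (9.24, 3.83)→(8.31, 5.56); distance from the point to it = 2.25 mm. The point is inside the cross-section and 2.25 mm from the nearest boundary — more than the 0.75 mm shell width (3 × 0.25), so it's in the infill interior.

infill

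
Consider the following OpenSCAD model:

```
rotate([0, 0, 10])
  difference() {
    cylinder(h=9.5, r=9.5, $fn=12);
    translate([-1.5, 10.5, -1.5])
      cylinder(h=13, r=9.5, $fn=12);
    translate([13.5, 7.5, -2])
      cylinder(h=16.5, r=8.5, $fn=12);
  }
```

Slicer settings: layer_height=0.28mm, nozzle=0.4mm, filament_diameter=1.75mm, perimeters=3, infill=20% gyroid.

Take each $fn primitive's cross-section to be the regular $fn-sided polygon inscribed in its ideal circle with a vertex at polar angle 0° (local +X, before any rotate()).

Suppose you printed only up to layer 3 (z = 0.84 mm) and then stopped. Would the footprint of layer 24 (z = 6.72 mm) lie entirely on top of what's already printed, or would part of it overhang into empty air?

entirely on top

Compare the two slices. At z = 0.84: the r=9.5 cylinder gives a regular 12-gon of circumradius 9.5 (constant along its height) (area = (12/2)·9.500²·sin(360°/12) = 270.75 mm²); the r=9.5 cylinder at (-1.5, 10.5) contributes a regular 12-gon of circumradius 9.5 (area = (12/2)·9.500²·sin(360°/12) = 270.75 mm²); the r=8.5 cylinder at (13.5, 7.5) contributes a regular 12-gon of circumradius 8.5 (area = (12/2)·8.500²·sin(360°/12) = 216.75 mm²); After the difference (first − rest): starting from the r=9.5 cylinder (270.75 mm²), the r=9.5 cylinder at (-1.5, 10.5) partially overlaps it — only the 85.19 mm² overlap (of its 270.75 mm²) is removed, clipping the outline; the r=8.5 cylinder at (13.5, 7.5) partially overlaps it — only the 9.55 mm² overlap (of its 216.75 mm²) is removed, clipping the outline — area = 176.01 mm²; (whole slice rotated 10° about Z — lengths, areas and connectivity unchanged). At z = 6.72: the r=9.5 cylinder contributes a regular 12-gon of circumradius 9.5 (area = (12/2)·9.500²·sin(360°/12) = 270.75 mm²); the cylinder at (-1.5, 10.5): section is a regular 12-gon, circumradius r=9.5 (area = (12/2)·9.500²·sin(360°/12) = 270.75 mm²); the r=8.5 cylinder at (13.5, 7.5) gives a regular 12-gon of circumradius 8.5 (constant along its height) (area = (12/2)·8.500²·sin(360°/12) = 216.75 mm²); Taking the first minus the rest: starting from the r=9.5 cylinder (270.75 mm²), the r=9.5 cylinder at (-1.5, 10.5) partially overlaps it — only the 85.19 mm² overlap (of its 270.75 mm²) is removed, clipping the outline; the r=8.5 cylinder at (13.5, 7.5) partially overlaps it — only the 9.55 mm² overlap (of its 216.75 mm²) is removed, clipping the outline — area = 176.01 mm²; (whole slice rotated 10° about Z — lengths, areas and connectivity unchanged). Checking containment: the cross-section at z = 6.72 is a subset of the cross-section at z = 0.84.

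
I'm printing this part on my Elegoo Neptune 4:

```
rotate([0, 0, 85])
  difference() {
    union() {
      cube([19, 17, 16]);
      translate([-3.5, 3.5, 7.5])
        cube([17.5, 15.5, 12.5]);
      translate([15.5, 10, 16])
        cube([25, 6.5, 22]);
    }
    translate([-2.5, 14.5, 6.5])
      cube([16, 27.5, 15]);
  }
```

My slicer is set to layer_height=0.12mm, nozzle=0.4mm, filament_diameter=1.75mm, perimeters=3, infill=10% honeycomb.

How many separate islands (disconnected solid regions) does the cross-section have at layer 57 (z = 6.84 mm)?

At z = 6.84 mm: the cube is present — its section is the full 19×17 rectangle; the cube at (-3.5, 3.5) does not reach this height (z outside [7.5, 20]); the cube at (15.5, 10) does not reach this height (z outside [16, 38]); Taking the union: only the 19×17 cube is present, so the union is just that shape — 1 connected region; the 16×27.5 cube at (-2.5, 14.5) contributes its full rectangle; After the difference (first − rest): starting from that combined region, the 16×27.5 cube at (-2.5, 14.5) partially overlaps it — only the 33.75 mm² overlap (of its 440.00 mm²) is removed, clipping the outline — 1 connected region; (whole slice rotated 85° about Z — lengths, areas and connectivity unchanged). Overall, the cross-section is a single solid region. Island count = 1.

1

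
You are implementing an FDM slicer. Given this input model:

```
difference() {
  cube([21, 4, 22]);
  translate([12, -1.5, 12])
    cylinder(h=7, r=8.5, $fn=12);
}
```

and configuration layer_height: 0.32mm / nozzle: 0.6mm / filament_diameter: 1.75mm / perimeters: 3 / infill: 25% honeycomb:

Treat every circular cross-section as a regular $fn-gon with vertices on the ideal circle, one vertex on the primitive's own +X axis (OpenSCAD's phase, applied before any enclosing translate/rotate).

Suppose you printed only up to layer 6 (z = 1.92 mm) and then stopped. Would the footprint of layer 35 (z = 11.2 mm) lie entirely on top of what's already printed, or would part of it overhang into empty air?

Compare the two slices. At z = 1.92: the 21×4 cube contributes its full rectangle (area 84.00 mm²); the cylinder at (12, -1.5) is not intersected at this z (z outside [12, 19]); Subtracting the remaining from the first: none of the subtracted shapes is present at this height, so the 21×4 cube is unchanged — area = 84.00 mm². At z = 11.2: the cube (footprint 21×4) is included at this height (area 84.00 mm²); the cylinder at (12, -1.5) is not intersected at this z (z outside [12, 19]); Taking the first minus the rest: none of the subtracted shapes is present at this height, so the 21×4 cube is unchanged — area = 84.00 mm². Checking containment: the cross-section at z = 11.2 is a subset of the cross-section at z = 1.92.

entirely on top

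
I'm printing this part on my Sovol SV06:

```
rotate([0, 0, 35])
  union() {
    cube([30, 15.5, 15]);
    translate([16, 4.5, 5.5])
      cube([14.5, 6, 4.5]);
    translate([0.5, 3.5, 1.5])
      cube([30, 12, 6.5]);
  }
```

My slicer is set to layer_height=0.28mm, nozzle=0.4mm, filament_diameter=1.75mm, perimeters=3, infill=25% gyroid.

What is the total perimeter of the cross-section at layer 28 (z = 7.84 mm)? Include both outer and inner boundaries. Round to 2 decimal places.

92.00 mm

At z = 7.84 mm: the 30×15.5 cube contributes its full rectangle (perimeter 91.00 mm); the cube at (16, 4.5) is present — its section is the full 14.5×6 rectangle (perimeter 41.00 mm); the cube at (0.5, 3.5) is present — its section is the full 30×12 rectangle (perimeter 84.00 mm); Combining (union): the regions partially overlap (shared area 441.00 mm²), so the edge portions inside another operand are dropped and the merged outline is re-measured after clipping — boundary = 92.00 mm; (rotated 35° about Z; rotation is an isometry so areas/perimeters/island counts are preserved). Overall, the cross-section is a single solid region. Total boundary length (outer) = 92.00 mm.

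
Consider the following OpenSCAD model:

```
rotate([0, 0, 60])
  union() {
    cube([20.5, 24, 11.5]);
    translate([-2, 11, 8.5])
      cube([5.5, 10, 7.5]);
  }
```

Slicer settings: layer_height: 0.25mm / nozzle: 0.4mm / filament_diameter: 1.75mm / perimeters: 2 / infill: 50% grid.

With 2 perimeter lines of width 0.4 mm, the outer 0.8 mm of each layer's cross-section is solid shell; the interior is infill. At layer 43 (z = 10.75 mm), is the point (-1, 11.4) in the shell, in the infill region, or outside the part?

infill

At z = 10.75 mm: the cube is present — its section is the full 20.5×24 rectangle; the 5.5×10 cube at (-2, 11) contributes its full rectangle; Combining (union): the regions partially overlap (shared area 35.00 mm²), so overlapping operands fuse into one piece — 1 connected region; (whole slice rotated 60° about Z — lengths, areas and connectivity unchanged). Overall, the cross-section is a single solid region. Undo the 60° rotation: the query point maps to (9.373, 6.566) in the un-rotated model frame. The nearest boundary edge runs (20.50, 0.00)→(0.00, 0.00); distance from the point to it = 6.57 mm. The point is inside the cross-section and 6.57 mm from the nearest boundary — more than the 0.8 mm shell width (2 × 0.4), so it's in the infill interior.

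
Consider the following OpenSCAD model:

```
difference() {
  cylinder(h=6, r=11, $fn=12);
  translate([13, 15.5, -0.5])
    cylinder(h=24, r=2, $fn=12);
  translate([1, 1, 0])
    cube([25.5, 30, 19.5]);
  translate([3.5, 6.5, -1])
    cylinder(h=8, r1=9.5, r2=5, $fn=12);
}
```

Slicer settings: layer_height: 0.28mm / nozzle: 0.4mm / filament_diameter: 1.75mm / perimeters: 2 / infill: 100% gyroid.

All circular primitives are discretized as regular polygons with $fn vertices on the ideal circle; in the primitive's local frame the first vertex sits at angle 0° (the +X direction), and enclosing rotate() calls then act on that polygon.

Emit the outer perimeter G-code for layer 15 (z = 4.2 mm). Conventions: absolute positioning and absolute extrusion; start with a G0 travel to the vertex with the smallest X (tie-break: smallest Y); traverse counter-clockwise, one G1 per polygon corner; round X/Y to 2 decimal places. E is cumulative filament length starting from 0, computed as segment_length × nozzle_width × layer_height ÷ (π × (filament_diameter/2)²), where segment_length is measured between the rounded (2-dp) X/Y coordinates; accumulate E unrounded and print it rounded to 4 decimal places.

At z = 4.2 mm: the r=11 cylinder contributes a regular 12-gon of circumradius 11; the r=2 cylinder at (13, 15.5) contributes a regular 12-gon of circumradius 2; the cube at (1, 1) (footprint 25.5×30) is included at this height; the cone at (3.5, 6.5): at t=0.650 of its height the radius interpolates to r₁+(r₂−r₁)t = 6.575, giving a regular 12-gon of that circumradius; Taking the first minus the rest: starting from the r=11 cylinder, the r=2 cylinder at (13, 15.5) misses the remaining region (no effect); the 25.5×30 cube at (1, 1) partially overlaps it — only the 70.02 mm² overlap (of its 765.00 mm²) is removed, clipping the outline; the cone at (3.5, 6.5) partially overlaps it — only the 35.55 mm² overlap (of its 129.69 mm²) is removed, clipping the outline — 1 connected region. The outline is a single polygon with 18 vertices. Extrusion per mm of travel: 0.4 × 0.28 / (π × 0.875²) = 0.046564. Accumulating E over each segment gives final E = 3.4058.

G0 X-11.00 Y0.00 Z4.20
G1 X-9.53 Y-5.50 E0.2651
G1 X-5.50 Y-9.53 E0.5305
G1 X0.00 Y-11.00 E0.7956
G1 X5.50 Y-9.53 E1.0607
G1 X9.53 Y-5.50 E1.3260
G1 X11.00 Y0.00 E1.5911
G1 X10.73 Y1.00 E1.6394
G1 X6.98 Y1.00 E1.8140
G1 X6.79 Y0.81 E1.8265
G1 X3.50 Y-0.07 E1.9851
G1 X0.21 Y0.81 E2.1437
G1 X-2.19 Y3.21 E2.3017
G1 X-3.07 Y6.50 E2.4603
G1 X-2.19 Y9.79 E2.6189
G1 X-1.34 Y10.64 E2.6748
G1 X-5.50 Y9.53 E2.8753
G1 X-9.53 Y5.50 E3.1407
G1 X-11.00 Y0.00 E3.4058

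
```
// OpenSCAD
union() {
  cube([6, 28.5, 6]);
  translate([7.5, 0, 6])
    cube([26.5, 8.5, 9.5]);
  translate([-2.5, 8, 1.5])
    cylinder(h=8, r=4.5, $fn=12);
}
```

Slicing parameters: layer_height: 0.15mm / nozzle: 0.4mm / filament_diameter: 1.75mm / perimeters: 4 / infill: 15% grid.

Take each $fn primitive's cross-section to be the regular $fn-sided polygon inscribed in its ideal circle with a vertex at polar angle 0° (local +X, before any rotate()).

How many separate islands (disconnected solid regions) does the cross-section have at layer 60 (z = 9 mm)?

At z = 9 mm: the cube is not intersected at this z (z outside [0, 6]); the cube at (7.5, 0) is present — its section is the full 26.5×8.5 rectangle; the cylinder at (-2.5, 8): section is a regular 12-gon, circumradius r=4.5; Combining (union): the 2 present regions are separate (no shared area or edge), so areas and boundary lengths simply add and each stays a separate island — 2 connected regions. Overall, the cross-section has 2 separate islands. Island count = 2.

2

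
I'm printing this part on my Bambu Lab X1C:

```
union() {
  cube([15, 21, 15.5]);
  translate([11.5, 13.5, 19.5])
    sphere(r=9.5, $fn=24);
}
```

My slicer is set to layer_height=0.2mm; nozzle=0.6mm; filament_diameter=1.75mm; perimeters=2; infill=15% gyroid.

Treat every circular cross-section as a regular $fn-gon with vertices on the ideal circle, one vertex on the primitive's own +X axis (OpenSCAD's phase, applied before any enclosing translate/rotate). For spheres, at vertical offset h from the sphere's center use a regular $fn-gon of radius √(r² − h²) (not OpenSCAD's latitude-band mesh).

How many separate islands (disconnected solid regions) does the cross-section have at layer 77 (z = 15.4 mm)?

At z = 15.4 mm: the cube is present — its section is the full 15×21 rectangle; the sphere at (11.5, 13.5): section is a regular 24-gon, circumradius = √(r²−h²) = √(9.5²−4.1²) = 8.570; Combining (union): the regions partially overlap (shared area 166.47 mm²), so overlapping operands fuse into one piece — 1 connected region. Overall, the cross-section is a single solid region. Island count = 1.

1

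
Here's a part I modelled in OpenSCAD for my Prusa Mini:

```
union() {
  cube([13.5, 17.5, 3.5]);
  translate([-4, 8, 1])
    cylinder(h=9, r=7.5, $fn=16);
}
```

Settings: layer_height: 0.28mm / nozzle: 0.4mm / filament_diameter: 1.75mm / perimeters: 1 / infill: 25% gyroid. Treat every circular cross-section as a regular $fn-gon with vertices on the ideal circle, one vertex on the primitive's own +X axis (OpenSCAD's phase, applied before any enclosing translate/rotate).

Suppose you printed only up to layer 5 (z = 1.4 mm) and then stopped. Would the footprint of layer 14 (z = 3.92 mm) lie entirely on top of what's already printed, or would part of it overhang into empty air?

entirely on top

Compare the two slices. At z = 1.4: the cube (footprint 13.5×17.5) is included at this height (area 236.25 mm²); the r=7.5 cylinder at (-4, 8) contributes a regular 16-gon of circumradius 7.5 (area = (16/2)·7.500²·sin(360°/16) = 172.21 mm²); Taking the union: the regions partially overlap — summed areas 408.46 mm² minus the doubly-counted overlap 29.89 mm² gives 378.57 mm² — area = 378.57 mm². At z = 3.92: the cube does not reach this height (z outside [0, 3.5]); the r=7.5 cylinder at (-4, 8) gives a regular 16-gon of circumradius 7.5 (constant along its height) (area = (16/2)·7.500²·sin(360°/16) = 172.21 mm²); Taking the union: only the r=7.5 cylinder at (-4, 8) is present, so the union is just that shape — area = 172.21 mm². Checking containment: the cross-section at z = 3.92 is a subset of the cross-section at z = 1.4.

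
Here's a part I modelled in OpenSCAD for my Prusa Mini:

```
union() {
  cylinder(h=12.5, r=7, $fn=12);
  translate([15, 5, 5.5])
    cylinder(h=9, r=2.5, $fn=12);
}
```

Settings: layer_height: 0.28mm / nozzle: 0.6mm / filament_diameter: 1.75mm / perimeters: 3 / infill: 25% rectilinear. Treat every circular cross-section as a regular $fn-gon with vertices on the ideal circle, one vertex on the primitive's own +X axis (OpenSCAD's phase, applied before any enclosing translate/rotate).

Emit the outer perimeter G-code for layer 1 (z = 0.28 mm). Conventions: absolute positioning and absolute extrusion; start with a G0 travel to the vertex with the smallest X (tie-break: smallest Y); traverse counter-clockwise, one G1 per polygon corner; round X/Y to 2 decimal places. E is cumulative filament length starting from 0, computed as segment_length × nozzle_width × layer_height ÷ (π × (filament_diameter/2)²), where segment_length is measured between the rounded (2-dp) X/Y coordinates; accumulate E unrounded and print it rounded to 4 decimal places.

G0 X-7.00 Y0.00 Z0.28
G1 X-6.06 Y-3.50 E0.2531
G1 X-3.50 Y-6.06 E0.5060
G1 X0.00 Y-7.00 E0.7591
G1 X3.50 Y-6.06 E1.0122
G1 X6.06 Y-3.50 E1.2651
G1 X7.00 Y0.00 E1.5182
G1 X6.06 Y3.50 E1.7714
G1 X3.50 Y6.06 E2.0242
G1 X0.00 Y7.00 E2.2774
G1 X-3.50 Y6.06 E2.5305
G1 X-6.06 Y3.50 E2.7834
G1 X-7.00 Y0.00 E3.0365

At z = 0.28 mm: the r=7 cylinder gives a regular 12-gon of circumradius 7 (constant along its height); the cylinder at (15, 5) is not intersected at this z (z outside [5.5, 14.5]); Taking the union: only the r=7 cylinder is present, so the union is just that shape — 1 connected region. The outline is a single polygon with 12 vertices. Extrusion per mm of travel: 0.6 × 0.28 / (π × 0.875²) = 0.069846. Accumulating E over each segment gives final E = 3.0365.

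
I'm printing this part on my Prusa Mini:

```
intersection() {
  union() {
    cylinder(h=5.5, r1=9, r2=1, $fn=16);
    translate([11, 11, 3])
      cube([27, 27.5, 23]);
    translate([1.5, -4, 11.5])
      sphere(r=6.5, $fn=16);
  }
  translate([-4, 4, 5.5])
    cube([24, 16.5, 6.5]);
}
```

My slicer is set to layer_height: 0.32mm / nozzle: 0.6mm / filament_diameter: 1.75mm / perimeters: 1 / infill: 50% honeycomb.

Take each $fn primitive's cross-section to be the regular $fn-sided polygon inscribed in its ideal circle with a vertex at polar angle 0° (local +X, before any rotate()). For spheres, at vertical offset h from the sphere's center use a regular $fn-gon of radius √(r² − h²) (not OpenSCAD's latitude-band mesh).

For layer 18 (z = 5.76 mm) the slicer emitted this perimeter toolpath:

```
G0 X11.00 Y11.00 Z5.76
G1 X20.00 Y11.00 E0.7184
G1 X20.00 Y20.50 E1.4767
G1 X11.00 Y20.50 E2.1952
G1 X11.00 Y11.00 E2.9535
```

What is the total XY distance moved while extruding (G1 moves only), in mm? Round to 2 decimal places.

Sum the Euclidean lengths of each G1 segment: total = 37.00 mm.

37.00 mm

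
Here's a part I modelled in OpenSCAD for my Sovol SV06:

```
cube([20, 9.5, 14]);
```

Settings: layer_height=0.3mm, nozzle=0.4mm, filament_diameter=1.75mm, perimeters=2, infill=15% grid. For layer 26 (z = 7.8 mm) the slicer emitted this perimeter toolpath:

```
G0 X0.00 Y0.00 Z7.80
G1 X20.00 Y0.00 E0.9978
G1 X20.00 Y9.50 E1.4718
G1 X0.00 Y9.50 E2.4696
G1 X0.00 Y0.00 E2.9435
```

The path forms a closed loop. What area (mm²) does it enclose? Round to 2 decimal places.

190.00 mm²

Apply the shoelace formula to the sequence of (X, Y) vertices; enclosed area = 190.00 mm².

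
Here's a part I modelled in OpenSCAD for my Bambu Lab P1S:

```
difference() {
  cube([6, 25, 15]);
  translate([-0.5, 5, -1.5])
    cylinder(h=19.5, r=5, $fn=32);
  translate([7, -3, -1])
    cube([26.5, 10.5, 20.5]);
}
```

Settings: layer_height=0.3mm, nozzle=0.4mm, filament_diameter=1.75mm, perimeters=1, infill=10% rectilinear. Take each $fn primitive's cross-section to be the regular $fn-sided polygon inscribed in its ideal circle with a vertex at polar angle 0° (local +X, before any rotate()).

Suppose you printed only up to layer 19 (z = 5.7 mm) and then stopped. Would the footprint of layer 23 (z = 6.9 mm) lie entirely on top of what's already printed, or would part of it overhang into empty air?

Compare the two slices. At z = 5.7: the 6×25 cube contributes its full rectangle (area 150.00 mm²); the cylinder at (-0.5, 5): section is a regular 32-gon, circumradius r=5 (area = (32/2)·5.000²·sin(360°/32) = 78.04 mm²); the 26.5×10.5 cube at (7, -3) contributes its full rectangle (area 278.25 mm²); Taking the first minus the rest: starting from the 6×25 cube (150.00 mm²), the r=5 cylinder at (-0.5, 5) partially overlaps it — only the 34.04 mm² overlap (of its 78.04 mm²) is removed, clipping the outline; the 26.5×10.5 cube at (7, -3) misses the remaining region (no effect) — area = 115.96 mm². At z = 6.9: the cube (footprint 6×25) is included at this height (area 150.00 mm²); the cylinder at (-0.5, 5): section is a regular 32-gon, circumradius r=5 (area = (32/2)·5.000²·sin(360°/32) = 78.04 mm²); the 26.5×10.5 cube at (7, -3) contributes its full rectangle (area 278.25 mm²); Subtracting the remaining from the first: starting from the 6×25 cube (150.00 mm²), the r=5 cylinder at (-0.5, 5) partially overlaps it — only the 34.04 mm² overlap (of its 78.04 mm²) is removed, clipping the outline; the 26.5×10.5 cube at (7, -3) misses the remaining region (no effect) — area = 115.96 mm². Checking containment: the cross-section at z = 6.9 is a subset of the cross-section at z = 5.7.

entirely on top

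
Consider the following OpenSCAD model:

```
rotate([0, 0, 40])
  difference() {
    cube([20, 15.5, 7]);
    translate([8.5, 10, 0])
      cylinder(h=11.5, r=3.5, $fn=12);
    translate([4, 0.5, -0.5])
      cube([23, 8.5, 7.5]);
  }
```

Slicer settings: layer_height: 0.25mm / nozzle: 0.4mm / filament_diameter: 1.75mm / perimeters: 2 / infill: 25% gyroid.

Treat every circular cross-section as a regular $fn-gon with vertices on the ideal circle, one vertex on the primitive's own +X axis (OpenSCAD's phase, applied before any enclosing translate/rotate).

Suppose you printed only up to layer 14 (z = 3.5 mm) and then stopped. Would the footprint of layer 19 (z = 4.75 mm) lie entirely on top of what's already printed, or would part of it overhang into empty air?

Compare the two slices. At z = 3.5: the cube is present — its section is the full 20×15.5 rectangle (area 310.00 mm²); the r=3.5 cylinder at (8.5, 10) contributes a regular 12-gon of circumradius 3.5 (area = (12/2)·3.500²·sin(360°/12) = 36.75 mm²); the 23×8.5 cube at (4, 0.5) contributes its full rectangle (area 195.50 mm²); After the difference (first − rest): starting from the 20×15.5 cube (310.00 mm²), the r=3.5 cylinder at (8.5, 10) lies wholly inside it (removes its full 36.75 mm² and its 21.74 mm outline becomes a hole wall); the 23×8.5 cube at (4, 0.5) partially overlaps it — only the 124.36 mm² overlap (of its 195.50 mm²) is removed, clipping the outline — area = 148.89 mm²; (whole slice rotated 40° about Z — lengths, areas and connectivity unchanged). At z = 4.75: the cube (footprint 20×15.5) is included at this height (area 310.00 mm²); the r=3.5 cylinder at (8.5, 10) gives a regular 12-gon of circumradius 3.5 (constant along its height) (area = (12/2)·3.500²·sin(360°/12) = 36.75 mm²); the cube at (4, 0.5) (footprint 23×8.5) is included at this height (area 195.50 mm²); Taking the first minus the rest: starting from the 20×15.5 cube (310.00 mm²), the r=3.5 cylinder at (8.5, 10) lies wholly inside it (removes its full 36.75 mm² and its 21.74 mm outline becomes a hole wall); the 23×8.5 cube at (4, 0.5) partially overlaps it — only the 124.36 mm² overlap (of its 195.50 mm²) is removed, clipping the outline — area = 148.89 mm²; (whole slice rotated 40° about Z — lengths, areas and connectivity unchanged). Checking containment: the cross-section at z = 4.75 is a subset of the cross-section at z = 3.5.

entirely on top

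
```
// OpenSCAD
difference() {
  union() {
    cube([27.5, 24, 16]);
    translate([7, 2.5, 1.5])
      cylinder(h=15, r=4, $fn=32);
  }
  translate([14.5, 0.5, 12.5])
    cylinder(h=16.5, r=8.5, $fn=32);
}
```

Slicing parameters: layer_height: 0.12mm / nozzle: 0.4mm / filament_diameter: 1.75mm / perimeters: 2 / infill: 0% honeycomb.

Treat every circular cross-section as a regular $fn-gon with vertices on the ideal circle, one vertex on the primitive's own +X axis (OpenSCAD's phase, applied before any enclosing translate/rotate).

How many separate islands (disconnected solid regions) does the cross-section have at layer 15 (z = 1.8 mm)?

1

At z = 1.8 mm: the cube (footprint 27.5×24) is included at this height; the cylinder at (7, 2.5): section is a regular 32-gon, circumradius r=4; Taking the union: the regions partially overlap (shared area 43.51 mm²), so overlapping operands fuse into one piece — 1 connected region; the cylinder at (14.5, 0.5) does not reach this height (z outside [12.5, 29]); Subtracting the remaining from the first: none of the subtracted shapes is present at this height, so the result so far is unchanged — 1 connected region. Overall, the cross-section is a single solid region. Island count = 1.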